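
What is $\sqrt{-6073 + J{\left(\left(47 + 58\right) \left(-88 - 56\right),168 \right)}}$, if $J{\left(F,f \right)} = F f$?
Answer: $i \sqrt{2546233} \approx 1595.7 i$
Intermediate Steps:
$\sqrt{-6073 + J{\left(\left(47 + 58\right) \left(-88 - 56\right),168 \right)}} = \sqrt{-6073 + \left(47 + 58\right) \left(-88 - 56\right) 168} = \sqrt{-6073 + 105 \left(-144\right) 168} = \sqrt{-6073 - 2540160} = \sqrt{-2546233} = i \sqrt{2546233}$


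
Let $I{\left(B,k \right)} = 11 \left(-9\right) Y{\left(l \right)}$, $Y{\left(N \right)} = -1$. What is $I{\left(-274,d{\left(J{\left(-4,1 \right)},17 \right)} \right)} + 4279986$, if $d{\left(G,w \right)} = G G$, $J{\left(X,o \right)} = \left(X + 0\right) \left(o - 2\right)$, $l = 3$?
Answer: $4280085$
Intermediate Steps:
$J{\left(X,o \right)} = X \left(-2 + o\right)$
$d{\left(G,w \right)} = G^{2}$
$I{\left(B,k \right)} = 99$ ($I{\left(B,k \right)} = 11 \left(-9\right) \left(-1\right) = \left(-99\right) \left(-1\right) = 99$)
$I{\left(-274,d{\left(J{\left(-4,1 \right)},17 \right)} \right)} + 4279986 = 99 + 4279986 = 4280085$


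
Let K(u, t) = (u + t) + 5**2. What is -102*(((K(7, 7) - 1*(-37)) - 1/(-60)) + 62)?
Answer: -140777/10 ≈ -14078.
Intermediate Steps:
K(u, t) = 25 + t + u (K(u, t) = (t + u) + 25 = 25 + t + u)
-102*(((K(7, 7) - 1*(-37)) - 1/(-60)) + 62) = -102*((((25 + 7 + 7) - 1*(-37)) - 1/(-60)) + 62) = -102*(((39 + 37) - 1*(-1/60)) + 62) = -102*((76 + 1/60) + 62) = -102*(4561/60 + 62) = -102*8281/60 = -140777/10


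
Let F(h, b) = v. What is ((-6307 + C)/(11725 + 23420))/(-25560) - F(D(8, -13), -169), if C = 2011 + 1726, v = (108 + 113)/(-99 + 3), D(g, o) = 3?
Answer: 1654382641/718644960 ≈ 2.3021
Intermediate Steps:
v = -221/96 (v = 221/(-96) = 221*(-1/96) = -221/96 ≈ -2.3021)
F(h, b) = -221/96
C = 3737
((-6307 + C)/(11725 + 23420))/(-25560) - F(D(8, -13), -169) = ((-6307 + 3737)/(11725 + 23420))/(-25560) - 1*(-221/96) = -2570/35145*(-1/25560) + 221/96 = -2570*1/35145*(-1/25560) + 221/96 = -514/7029*(-1/25560) + 221/96 = 257/89830620 + 221/96 = 1654382641/718644960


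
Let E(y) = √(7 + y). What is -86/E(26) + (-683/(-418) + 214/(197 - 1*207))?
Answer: -41311/2090 - 86*√33/33 ≈ -34.737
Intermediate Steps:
-86/E(26) + (-683/(-418) + 214/(197 - 1*207)) = -86/√(7 + 26) + (-683/(-418) + 214/(197 - 1*207)) = -86*√33/33 + (-683*(-1/418) + 214/(197 - 207)) = -86*√33/33 + (683/418 + 214/(-10)) = -86*√33/33 + (683/418 + 214*(-⅒)) = -86*√33/33 + (683/418 - 107/5) = -86*√33/33 - 41311/2090 = -41311/2090 - 86*√33/33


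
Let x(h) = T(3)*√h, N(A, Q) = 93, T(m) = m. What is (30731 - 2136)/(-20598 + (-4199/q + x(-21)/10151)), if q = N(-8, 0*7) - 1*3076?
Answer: -1495899561488564885975/1077476253699188220886 - 21464436334215*I*√21/1077476253699188220886 ≈ -1.3883 - 9.129e-8*I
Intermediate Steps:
q = -2983 (q = 93 - 1*3076 = 93 - 3076 = -2983)
x(h) = 3*√h
(30731 - 2136)/(-20598 + (-4199/q + x(-21)/10151)) = (30731 - 2136)/(-20598 + (-4199/(-2983) + (3*√(-21))/10151)) = 28595/(-20598 + (-4199*(-1/2983) + (3*(I*√21))*(1/10151))) = 28595/(-20598 + (221/157 + (3*I*√21)*(1/10151))) = 28595/(-20598 + (221/157 + 3*I*√21/10151)) = 28595/(-3233665/157 + 3*I*√21/10151)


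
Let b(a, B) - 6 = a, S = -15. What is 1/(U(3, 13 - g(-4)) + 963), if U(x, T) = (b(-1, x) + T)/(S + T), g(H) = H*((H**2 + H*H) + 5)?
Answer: 73/70382 ≈ 0.0010372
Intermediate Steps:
b(a, B) = 6 + a
g(H) = H*(5 + 2*H**2) (g(H) = H*((H**2 + H**2) + 5) = H*(2*H**2 + 5) = H*(5 + 2*H**2))
U(x, T) = (5 + T)/(-15 + T) (U(x, T) = ((6 - 1) + T)/(-15 + T) = (5 + T)/(-15 + T))
1/(U(3, 13 - g(-4)) + 963) = 1/((5 + (13 - (-4)*(5 + 2*(-4)**2)))/(-15 + (13 - (-4)*(5 + 2*(-4)**2))) + 963) = 1/((5 + (13 - (-4)*(5 + 2*16)))/(-15 + (13 - (-4)*(5 + 2*16))) + 963) = 1/((5 + (13 - (-4)*(5 + 32)))/(-15 + (13 - (-4)*(5 + 32))) + 963) = 1/((5 + (13 - (-4)*37))/(-15 + (13 - (-4)*37)) + 963) = 1/((5 + (13 - 1*(-148)))/(-15 + (13 - 1*(-148))) + 963) = 1/((5 + (13 + 148))/(-15 + (13 + 148)) + 963) = 1/((5 + 161)/(-15 + 161) + 963) = 1/(166/146 + 963) = 1/((1/146)*166 + 963) = 1/(83/73 + 963) = 1/(70382/73) = 73/70382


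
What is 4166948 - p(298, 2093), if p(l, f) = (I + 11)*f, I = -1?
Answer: 4146018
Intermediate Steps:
p(l, f) = 10*f (p(l, f) = (-1 + 11)*f = 10*f)
4166948 - p(298, 2093) = 4166948 - 10*2093 = 4166948 - 1*20930 = 4166948 - 20930 = 4146018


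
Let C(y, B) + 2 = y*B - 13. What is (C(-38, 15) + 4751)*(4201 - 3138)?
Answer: 4428458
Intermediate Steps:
C(y, B) = -15 + B*y (C(y, B) = -2 + (y*B - 13) = -2 + (B*y - 13) = -2 + (-13 + B*y) = -15 + B*y)
(C(-38, 15) + 4751)*(4201 - 3138) = ((-15 + 15*(-38)) + 4751)*(4201 - 3138) = ((-15 - 570) + 4751)*1063 = (-585 + 4751)*1063 = 4166*1063 = 4428458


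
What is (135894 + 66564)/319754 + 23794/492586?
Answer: 26834050766/39376585961 ≈ 0.68147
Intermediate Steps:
(135894 + 66564)/319754 + 23794/492586 = 202458*(1/319754) + 23794*(1/492586) = 101229/159877 + 11897/246293 = 26834050766/39376585961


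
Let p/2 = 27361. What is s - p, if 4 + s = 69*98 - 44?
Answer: -48008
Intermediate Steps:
p = 54722 (p = 2*27361 = 54722)
s = 6714 (s = -4 + (69*98 - 44) = -4 + (6762 - 44) = -4 + 6718 = 6714)
s - p = 6714 - 1*54722 = 6714 - 54722 = -48008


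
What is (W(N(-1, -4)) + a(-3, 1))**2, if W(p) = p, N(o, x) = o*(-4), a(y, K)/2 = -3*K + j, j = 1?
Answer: 0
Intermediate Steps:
a(y, K) = 2 - 6*K (a(y, K) = 2*(-3*K + 1) = 2*(1 - 3*K) = 2 - 6*K)
N(o, x) = -4*o
(W(N(-1, -4)) + a(-3, 1))**2 = (-4*(-1) + (2 - 6*1))**2 = (4 + (2 - 6))**2 = (4 - 4)**2 = 0**2 = 0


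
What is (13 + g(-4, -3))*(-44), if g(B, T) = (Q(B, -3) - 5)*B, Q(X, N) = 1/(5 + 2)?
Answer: -9988/7 ≈ -1426.9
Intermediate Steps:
Q(X, N) = 1/7
g(B, T) = -34*B/7 (g(B, T) = (1/7 - 5)*B = -34*B/7)
(13 + g(-4, -3))*(-44) = (13 - 34/7*(-4))*(-44) = (13 + 136/7)*(-44) = (227/7)*(-44) = -9988/7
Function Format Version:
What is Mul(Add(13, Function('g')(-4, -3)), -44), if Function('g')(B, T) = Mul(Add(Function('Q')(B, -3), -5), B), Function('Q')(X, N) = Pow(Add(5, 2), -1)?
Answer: Rational(-9988, 7) ≈ -1426.9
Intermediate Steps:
Function('Q')(X, N) = Rational(1, 7) (Function('Q')(X, N) = Pow(7, -1) = Rational(1, 7))
Function('g')(B, T) = Mul(Rational(-34, 7), B) (Function('g')(B, T) = Mul(Add(Rational(1, 7), -5), B) = Mul(Rational(-34, 7), B))
Mul(Add(13, Function('g')(-4, -3)), -44) = Mul(Add(13, Mul(Rational(-34, 7), -4)), -44) = Mul(Add(13, Rational(136, 7)), -44) = Mul(Rational(227, 7), -44) = Rational(-9988, 7)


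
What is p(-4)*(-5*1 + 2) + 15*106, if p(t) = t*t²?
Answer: 1782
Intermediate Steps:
p(t) = t³
p(-4)*(-5*1 + 2) + 15*106 = (-4)³*(-5*1 + 2) + 15*106 = -64*(-5 + 2) + 1590 = -64*(-3) + 1590 = 192 + 1590 = 1782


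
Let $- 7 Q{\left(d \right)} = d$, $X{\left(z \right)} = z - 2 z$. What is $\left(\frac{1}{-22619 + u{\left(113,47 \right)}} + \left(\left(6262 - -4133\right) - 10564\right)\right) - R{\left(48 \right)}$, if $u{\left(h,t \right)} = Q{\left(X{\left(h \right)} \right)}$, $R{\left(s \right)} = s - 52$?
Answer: $- \frac{26106307}{158220} \approx -165.0$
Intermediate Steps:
$X{\left(z \right)} = - z$
$Q{\left(d \right)} = - \frac{d}{7}$
$R{\left(s \right)} = -52 + s$
$u{\left(h,t \right)} = \frac{h}{7}$ ($u{\left(h,t \right)} = - \frac{\left(-1\right) h}{7} = \frac{h}{7}$)
$\left(\frac{1}{-22619 + u{\left(113,47 \right)}} + \left(\left(6262 - -4133\right) - 10564\right)\right) - R{\left(48 \right)} = \left(\frac{1}{-22619 + \frac{1}{7} \cdot 113} + \left(\left(6262 - -4133\right) - 10564\right)\right) - \left(-52 + 48\right) = \left(\frac{1}{-22619 + \frac{113}{7}} + \left(\left(6262 + 4133\right) - 10564\right)\right) - -4 = \left(\frac{1}{- \frac{158220}{7}} + \left(10395 - 10564\right)\right) + 4 = \left(- \frac{7}{158220} - 169\right) + 4 = - \frac{26739187}{158220} + 4 = - \frac{26106307}{158220}$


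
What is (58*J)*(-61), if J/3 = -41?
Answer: 435174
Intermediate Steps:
J = -123 (J = 3*(-41) = -123)
(58*J)*(-61) = (58*(-123))*(-61) = -7134*(-61) = 435174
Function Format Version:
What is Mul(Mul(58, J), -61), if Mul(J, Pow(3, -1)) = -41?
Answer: 435174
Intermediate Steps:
J = -123 (J = Mul(3, -41) = -123)
Mul(Mul(58, J), -61) = Mul(Mul(58, -123), -61) = Mul(-7134, -61) = 435174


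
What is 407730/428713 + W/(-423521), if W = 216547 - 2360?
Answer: 80857465999/181568958473 ≈ 0.44533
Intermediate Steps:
W = 214187
407730/428713 + W/(-423521) = 407730/428713 + 214187/(-423521) = 407730*(1/428713) + 214187*(-1/423521) = 407730/428713 - 214187/423521 = 80857465999/181568958473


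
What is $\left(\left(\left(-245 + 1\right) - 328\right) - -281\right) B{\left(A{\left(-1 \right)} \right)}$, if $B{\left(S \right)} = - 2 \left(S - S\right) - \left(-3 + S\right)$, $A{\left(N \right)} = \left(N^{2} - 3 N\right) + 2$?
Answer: $873$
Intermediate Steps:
$A{\left(N \right)} = 2 + N^{2} - 3 N$
$B{\left(S \right)} = 3 - S$ ($B{\left(S \right)} = \left(-2\right) 0 - \left(-3 + S\right) = 0 - \left(-3 + S\right) = 3 - S$)
$\left(\left(\left(-245 + 1\right) - 328\right) - -281\right) B{\left(A{\left(-1 \right)} \right)} = \left(\left(\left(-245 + 1\right) - 328\right) - -281\right) \left(3 - \left(2 + \left(-1\right)^{2} - -3\right)\right) = \left(\left(-244 - 328\right) + 281\right) \left(3 - \left(2 + 1 + 3\right)\right) = \left(-572 + 281\right) \left(3 - 6\right) = - 291 \left(3 - 6\right) = \left(-291\right) \left(-3\right) = 873$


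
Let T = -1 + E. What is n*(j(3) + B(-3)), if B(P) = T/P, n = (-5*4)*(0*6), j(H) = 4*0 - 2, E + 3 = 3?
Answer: 0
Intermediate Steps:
E = 0 (E = -3 + 3 = 0)
T = -1 (T = -1 + 0 = -1)
j(H) = -2 (j(H) = 0 - 2 = -2)
n = 0 (n = -20*0 = 0)
B(P) = -1/P
n*(j(3) + B(-3)) = 0*(-2 - 1/(-3)) = 0*(-2 - 1*(-⅓)) = 0*(-2 + ⅓) = 0*(-5/3) = 0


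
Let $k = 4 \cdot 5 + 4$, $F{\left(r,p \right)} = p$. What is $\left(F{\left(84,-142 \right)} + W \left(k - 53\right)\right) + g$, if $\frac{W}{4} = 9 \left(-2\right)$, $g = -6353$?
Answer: $-4407$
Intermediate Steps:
$k = 24$ ($k = 20 + 4 = 24$)
$W = -72$ ($W = 4 \cdot 9 \left(-2\right) = 4 \left(-18\right) = -72$)
$\left(F{\left(84,-142 \right)} + W \left(k - 53\right)\right) + g = \left(-142 - 72 \left(24 - 53\right)\right) - 6353 = \left(-142 - -2088\right) - 6353 = \left(-142 + 2088\right) - 6353 = 1946 - 6353 = -4407$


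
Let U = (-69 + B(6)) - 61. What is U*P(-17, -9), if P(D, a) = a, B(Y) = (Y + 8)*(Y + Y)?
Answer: -342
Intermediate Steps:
B(Y) = 2*Y*(8 + Y) (B(Y) = (8 + Y)*(2*Y) = 2*Y*(8 + Y))
U = 38 (U = (-69 + 2*6*(8 + 6)) - 61 = (-69 + 2*6*14) - 61 = (-69 + 168) - 61 = 99 - 61 = 38)
U*P(-17, -9) = 38*(-9) = -342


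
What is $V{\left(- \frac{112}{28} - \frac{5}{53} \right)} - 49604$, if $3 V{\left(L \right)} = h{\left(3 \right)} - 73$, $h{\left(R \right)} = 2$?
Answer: $- \frac{148883}{3} \approx -49628.0$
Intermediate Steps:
$V{\left(L \right)} = - \frac{71}{3}$ ($V{\left(L \right)} = \frac{2 - 73}{3} = \frac{1}{3} \left(-71\right) = - \frac{71}{3}$)
$V{\left(- \frac{112}{28} - \frac{5}{53} \right)} - 49604 = - \frac{71}{3} - 49604 = - \frac{148883}{3}$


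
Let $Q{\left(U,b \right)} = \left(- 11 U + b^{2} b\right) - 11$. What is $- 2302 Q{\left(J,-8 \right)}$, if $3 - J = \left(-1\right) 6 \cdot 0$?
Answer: $1279912$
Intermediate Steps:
$J = 3$ ($J = 3 - \left(-1\right) 6 \cdot 0 = 3 - \left(-6\right) 0 = 3 - 0 = 3 + 0 = 3$)
$Q{\left(U,b \right)} = -11 + b^{3} - 11 U$ ($Q{\left(U,b \right)} = \left(- 11 U + b^{3}\right) - 11 = \left(b^{3} - 11 U\right) - 11 = -11 + b^{3} - 11 U$)
$- 2302 Q{\left(J,-8 \right)} = - 2302 \left(-11 + \left(-8\right)^{3} - 33\right) = - 2302 \left(-11 - 512 - 33\right) = \left(-2302\right) \left(-556\right) = 1279912$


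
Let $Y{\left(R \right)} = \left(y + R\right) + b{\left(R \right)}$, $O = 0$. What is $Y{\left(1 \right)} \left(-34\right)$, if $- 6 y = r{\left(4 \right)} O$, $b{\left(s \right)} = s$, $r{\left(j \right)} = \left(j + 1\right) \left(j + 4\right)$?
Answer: $-68$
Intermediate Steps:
$r{\left(j \right)} = \left(1 + j\right) \left(4 + j\right)$
$y = 0$ ($y = - \frac{\left(4 + 4^{2} + 5 \cdot 4\right) 0}{6} = - \frac{\left(4 + 16 + 20\right) 0}{6} = - \frac{40 \cdot 0}{6} = \left(- \frac{1}{6}\right) 0 = 0$)
$Y{\left(R \right)} = 2 R$ ($Y{\left(R \right)} = \left(0 + R\right) + R = R + R = 2 R$)
$Y{\left(1 \right)} \left(-34\right) = 2 \cdot 1 \left(-34\right) = 2 \left(-34\right) = -68$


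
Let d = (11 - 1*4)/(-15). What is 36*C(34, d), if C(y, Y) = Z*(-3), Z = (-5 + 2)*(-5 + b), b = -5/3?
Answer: -2160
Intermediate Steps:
b = -5/3 (b = -5*⅓ = -5/3 ≈ -1.6667)
d = -7/15 (d = (11 - 4)*(-1/15) = 7*(-1/15) = -7/15 ≈ -0.46667)
Z = 20 (Z = (-5 + 2)*(-5 - 5/3) = -3*(-20/3) = 20)
C(y, Y) = -60 (C(y, Y) = 20*(-3) = -60)
36*C(34, d) = 36*(-60) = -2160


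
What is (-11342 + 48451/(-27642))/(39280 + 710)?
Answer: -62712803/221080716 ≈ -0.28366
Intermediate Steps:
(-11342 + 48451/(-27642))/(39280 + 710) = (-11342 + 48451*(-1/27642))/39990 = (-11342 - 48451/27642)*(1/39990) = -313564015/27642*1/39990 = -62712803/221080716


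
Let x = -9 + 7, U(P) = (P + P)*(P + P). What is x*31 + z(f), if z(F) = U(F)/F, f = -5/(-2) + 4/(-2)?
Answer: -60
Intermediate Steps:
f = ½ (f = -5*(-½) + 4*(-½) = 5/2 - 2 = ½ ≈ 0.50000)
U(P) = 4*P² (U(P) = (2*P)*(2*P) = 4*P²)
x = -2
z(F) = 4*F (z(F) = (4*F²)/F = 4*F)
x*31 + z(f) = -2*31 + 4*(½) = -62 + 2 = -60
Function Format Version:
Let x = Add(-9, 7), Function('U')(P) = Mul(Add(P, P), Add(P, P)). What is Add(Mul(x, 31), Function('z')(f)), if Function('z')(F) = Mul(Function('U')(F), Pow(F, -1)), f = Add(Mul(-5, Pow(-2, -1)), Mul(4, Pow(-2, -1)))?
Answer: -60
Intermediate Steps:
f = Rational(1, 2) (f = Add(Mul(-5, Rational(-1, 2)), Mul(4, Rational(-1, 2))) = Add(Rational(5, 2), -2) = Rational(1, 2) ≈ 0.50000)
Function('U')(P) = Mul(4, Pow(P, 2)) (Function('U')(P) = Mul(Mul(2, P), Mul(2, P)) = Mul(4, Pow(P, 2)))
x = -2
Function('z')(F) = Mul(4, F) (Function('z')(F) = Mul(Mul(4, Pow(F, 2)), Pow(F, -1)) = Mul(4, F))
Add(Mul(x, 31), Function('z')(f)) = Add(Mul(-2, 31), Mul(4, Rational(1, 2))) = Add(-62, 2) = -60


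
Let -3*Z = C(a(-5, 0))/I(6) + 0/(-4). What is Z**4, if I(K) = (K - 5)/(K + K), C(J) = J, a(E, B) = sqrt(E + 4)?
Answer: 256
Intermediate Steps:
a(E, B) = sqrt(4 + E)
I(K) = (-5 + K)/(2*K) (I(K) = (-5 + K)/((2*K)) = (-5 + K)*(1/(2*K)) = (-5 + K)/(2*K))
Z = -4*I (Z = -(sqrt(4 - 5)/(((1/2)*(-5 + 6)/6)) + 0/(-4))/3 = -(sqrt(-1)/(((1/2)*(1/6)*1)) + 0*(-1/4))/3 = -(I/(1/12) + 0)/3 = -(I*12 + 0)/3 = -(12*I + 0)/3 = -4*I ≈ -4.0*I)
Z**4 = (-4*I)**4 = 256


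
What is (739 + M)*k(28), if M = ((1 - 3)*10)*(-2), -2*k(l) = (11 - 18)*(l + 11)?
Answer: 212667/2 ≈ 1.0633e+5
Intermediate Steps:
k(l) = 77/2 + 7*l/2 (k(l) = -(11 - 18)*(l + 11)/2 = -(-7)*(11 + l)/2 = -(-77 - 7*l)/2 = 77/2 + 7*l/2)
M = 40 (M = -2*10*(-2) = -20*(-2) = 40)
(739 + M)*k(28) = (739 + 40)*(77/2 + (7/2)*28) = 779*(77/2 + 98) = 779*(273/2) = 212667/2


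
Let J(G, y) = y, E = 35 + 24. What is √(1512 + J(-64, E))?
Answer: √1571 ≈ 39.636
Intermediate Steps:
E = 59
√(1512 + J(-64, E)) = √(1512 + 59) = √1571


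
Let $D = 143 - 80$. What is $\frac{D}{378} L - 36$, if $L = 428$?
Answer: $\frac{106}{3} \approx 35.333$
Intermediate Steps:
$D = 63$
$\frac{D}{378} L - 36 = \frac{63}{378} \cdot 428 - 36 = 63 \cdot \frac{1}{378} \cdot 428 - 36 = \frac{1}{6} \cdot 428 - 36 = \frac{214}{3} - 36 = \frac{106}{3}$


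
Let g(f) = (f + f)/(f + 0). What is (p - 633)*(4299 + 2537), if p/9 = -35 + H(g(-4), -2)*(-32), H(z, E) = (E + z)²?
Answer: -6480528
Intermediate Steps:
g(f) = 2 (g(f) = (2*f)/f = 2)
p = -315 (p = 9*(-35 + (-2 + 2)²*(-32)) = 9*(-35 + 0²*(-32)) = 9*(-35 + 0*(-32)) = 9*(-35 + 0) = 9*(-35) = -315)
(p - 633)*(4299 + 2537) = (-315 - 633)*(4299 + 2537) = -948*6836 = -6480528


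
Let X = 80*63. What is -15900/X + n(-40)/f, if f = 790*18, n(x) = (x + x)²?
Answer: -53845/19908 ≈ -2.7047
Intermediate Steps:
X = 5040
n(x) = 4*x² (n(x) = (2*x)² = 4*x²)
f = 14220
-15900/X + n(-40)/f = -15900/5040 + (4*(-40)²)/14220 = -15900*1/5040 + (4*1600)*(1/14220) = -265/84 + 6400*(1/14220) = -265/84 + 320/711 = -53845/19908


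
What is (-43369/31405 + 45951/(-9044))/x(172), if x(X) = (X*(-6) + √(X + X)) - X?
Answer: 107960023/20111008280 + 107960023*√86/12106826984560 ≈ 0.0054509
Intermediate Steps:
x(X) = -7*X + √2*√X (x(X) = (-6*X + √(2*X)) - X = (-6*X + √2*√X) - X = -7*X + √2*√X)
(-43369/31405 + 45951/(-9044))/x(172) = (-43369/31405 + 45951/(-9044))/(-7*172 + √2*√172) = (-43369*1/31405 + 45951*(-1/9044))/(-1204 + √2*(2*√43)) = (-43369/31405 - 2703/532)/(-1204 + 2*√86) = -107960023/(16707460*(-1204 + 2*√86))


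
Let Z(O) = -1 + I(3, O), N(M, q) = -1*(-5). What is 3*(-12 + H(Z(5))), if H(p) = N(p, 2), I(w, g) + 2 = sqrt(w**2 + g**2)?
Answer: -21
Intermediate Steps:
N(M, q) = 5
I(w, g) = -2 + sqrt(g**2 + w**2) (I(w, g) = -2 + sqrt(w**2 + g**2) = -2 + sqrt(g**2 + w**2))
Z(O) = -3 + sqrt(9 + O**2) (Z(O) = -1 + (-2 + sqrt(O**2 + 3**2)) = -1 + (-2 + sqrt(O**2 + 9)) = -1 + (-2 + sqrt(9 + O**2)) = -3 + sqrt(9 + O**2))
H(p) = 5
3*(-12 + H(Z(5))) = 3*(-12 + 5) = 3*(-7) = -21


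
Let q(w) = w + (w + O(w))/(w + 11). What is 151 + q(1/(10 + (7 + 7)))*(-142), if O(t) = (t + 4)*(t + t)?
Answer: 148629/1060 ≈ 140.22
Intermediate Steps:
O(t) = 2*t*(4 + t) (O(t) = (4 + t)*(2*t) = 2*t*(4 + t))
q(w) = w + (w + 2*w*(4 + w))/(11 + w) (q(w) = w + (w + 2*w*(4 + w))/(w + 11) = w + (w + 2*w*(4 + w))/(11 + w))
151 + q(1/(10 + (7 + 7)))*(-142) = 151 + ((20 + 3/(10 + (7 + 7)))/((10 + (7 + 7))*(11 + 1/(10 + (7 + 7)))))*(-142) = 151 + ((20 + 3/(10 + 14))/((10 + 14)*(11 + 1/(10 + 14))))*(-142) = 151 + ((20 + 3/24)/(24*(11 + 1/24)))*(-142) = 151 + ((20 + 3*(1/24))/(24*(11 + 1/24)))*(-142) = 151 + ((20 + ⅛)/(24*(265/24)))*(-142) = 151 + ((1/24)*(24/265)*(161/8))*(-142) = 151 + (161/2120)*(-142) = 151 - 11431/1060 = 148629/1060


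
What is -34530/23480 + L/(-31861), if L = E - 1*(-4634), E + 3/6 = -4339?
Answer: -110707519/74809628 ≈ -1.4799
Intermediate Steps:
E = -8679/2 (E = -½ - 4339 = -8679/2 ≈ -4339.5)
L = 589/2 (L = -8679/2 - 1*(-4634) = -8679/2 + 4634 = 589/2 ≈ 294.50)
-34530/23480 + L/(-31861) = -34530/23480 + (589/2)/(-31861) = -34530*1/23480 + (589/2)*(-1/31861) = -3453/2348 - 589/63722 = -110707519/74809628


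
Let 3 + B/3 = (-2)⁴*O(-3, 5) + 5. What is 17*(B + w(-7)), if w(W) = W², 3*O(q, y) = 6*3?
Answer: 5831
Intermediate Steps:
O(q, y) = 6 (O(q, y) = (6*3)/3 = (⅓)*18 = 6)
B = 294 (B = -9 + 3*((-2)⁴*6 + 5) = -9 + 3*(16*6 + 5) = -9 + 3*(96 + 5) = -9 + 3*101 = -9 + 303 = 294)
17*(B + w(-7)) = 17*(294 + (-7)²) = 17*(294 + 49) = 17*343 = 5831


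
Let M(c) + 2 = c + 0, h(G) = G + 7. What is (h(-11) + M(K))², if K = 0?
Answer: 36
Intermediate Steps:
h(G) = 7 + G
M(c) = -2 + c (M(c) = -2 + (c + 0) = -2 + c)
(h(-11) + M(K))² = ((7 - 11) + (-2 + 0))² = (-4 - 2)² = (-6)² = 36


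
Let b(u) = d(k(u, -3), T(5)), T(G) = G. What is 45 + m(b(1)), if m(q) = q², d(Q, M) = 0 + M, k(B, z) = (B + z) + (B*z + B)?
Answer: 70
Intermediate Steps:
k(B, z) = z + 2*B + B*z (k(B, z) = (B + z) + (B + B*z) = z + 2*B + B*z)
d(Q, M) = M
b(u) = 5
45 + m(b(1)) = 45 + 5² = 45 + 25 = 70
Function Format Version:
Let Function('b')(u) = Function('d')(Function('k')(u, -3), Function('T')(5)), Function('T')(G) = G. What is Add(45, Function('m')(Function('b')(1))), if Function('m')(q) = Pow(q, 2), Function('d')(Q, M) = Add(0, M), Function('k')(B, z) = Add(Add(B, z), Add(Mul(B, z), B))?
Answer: 70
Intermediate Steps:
Function('k')(B, z) = Add(z, Mul(2, B), Mul(B, z)) (Function('k')(B, z) = Add(Add(B, z), Add(B, Mul(B, z))) = Add(z, Mul(2, B), Mul(B, z)))
Function('d')(Q, M) = M
Function('b')(u) = 5
Add(45, Function('m')(Function('b')(1))) = Add(45, Pow(5, 2)) = Add(45, 25) = 70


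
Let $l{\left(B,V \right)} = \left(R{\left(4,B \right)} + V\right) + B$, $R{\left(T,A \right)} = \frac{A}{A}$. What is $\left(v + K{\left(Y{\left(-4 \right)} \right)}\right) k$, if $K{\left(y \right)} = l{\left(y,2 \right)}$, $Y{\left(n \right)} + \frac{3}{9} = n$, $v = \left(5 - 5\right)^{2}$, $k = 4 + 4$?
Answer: $- \frac{32}{3} \approx -10.667$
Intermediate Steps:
$k = 8$
$R{\left(T,A \right)} = 1$
$v = 0$ ($v = 0^{2} = 0$)
$Y{\left(n \right)} = - \frac{1}{3} + n$
$l{\left(B,V \right)} = 1 + B + V$ ($l{\left(B,V \right)} = \left(1 + V\right) + B = 1 + B + V$)
$K{\left(y \right)} = 3 + y$ ($K{\left(y \right)} = 1 + y + 2 = 3 + y$)
$\left(v + K{\left(Y{\left(-4 \right)} \right)}\right) k = \left(0 + \left(3 - \frac{13}{3}\right)\right) 8 = \left(0 - \frac{4}{3}\right) 8 = \left(- \frac{4}{3}\right) 8 = - \frac{32}{3}$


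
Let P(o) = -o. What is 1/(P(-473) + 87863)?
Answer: 1/88336 ≈ 1.1320e-5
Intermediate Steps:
1/(P(-473) + 87863) = 1/(-1*(-473) + 87863) = 1/(473 + 87863) = 1/88336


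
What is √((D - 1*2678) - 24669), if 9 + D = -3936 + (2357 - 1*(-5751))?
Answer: 12*I*√161 ≈ 152.26*I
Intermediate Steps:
D = 4163 (D = -9 + (-3936 + (2357 - 1*(-5751))) = -9 + (-3936 + (2357 + 5751)) = -9 + (-3936 + 8108) = -9 + 4172 = 4163)
√((D - 1*2678) - 24669) = √((4163 - 1*2678) - 24669) = √((4163 - 2678) - 24669) = √(1485 - 24669) = √(-23184) = 12*I*√161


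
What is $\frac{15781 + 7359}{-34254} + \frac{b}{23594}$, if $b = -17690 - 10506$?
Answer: $- \frac{377947736}{202047219} \approx -1.8706$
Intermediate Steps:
$b = -28196$ ($b = -17690 - 10506 = -28196$)
$\frac{15781 + 7359}{-34254} + \frac{b}{23594} = \frac{15781 + 7359}{-34254} - \frac{28196}{23594} = 23140 \left(- \frac{1}{34254}\right) - \frac{14098}{11797} = - \frac{11570}{17127} - \frac{14098}{11797} = - \frac{377947736}{202047219}$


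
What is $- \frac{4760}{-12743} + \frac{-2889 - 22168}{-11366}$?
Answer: $\frac{373403511}{144836938} \approx 2.5781$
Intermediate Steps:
$- \frac{4760}{-12743} + \frac{-2889 - 22168}{-11366} = \left(-4760\right) \left(- \frac{1}{12743}\right) + \left(-2889 - 22168\right) \left(- \frac{1}{11366}\right) = \frac{4760}{12743} - - \frac{25057}{11366} = \frac{4760}{12743} + \frac{25057}{11366} = \frac{373403511}{144836938}$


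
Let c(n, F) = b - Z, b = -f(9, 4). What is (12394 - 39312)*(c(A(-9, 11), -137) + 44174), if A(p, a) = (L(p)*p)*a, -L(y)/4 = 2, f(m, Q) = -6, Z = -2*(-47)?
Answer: -1186706948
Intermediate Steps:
Z = 94
L(y) = -8 (L(y) = -4*2 = -8)
b = 6 (b = -1*(-6) = 6)
A(p, a) = -8*a*p (A(p, a) = (-8*p)*a = -8*a*p)
c(n, F) = -88 (c(n, F) = 6 - 1*94 = 6 - 94 = -88)
(12394 - 39312)*(c(A(-9, 11), -137) + 44174) = (12394 - 39312)*(-88 + 44174) = -26918*44086 = -1186706948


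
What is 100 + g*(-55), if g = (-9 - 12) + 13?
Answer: 540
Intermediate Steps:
g = -8 (g = -21 + 13 = -8)
100 + g*(-55) = 100 - 8*(-55) = 100 + 440 = 540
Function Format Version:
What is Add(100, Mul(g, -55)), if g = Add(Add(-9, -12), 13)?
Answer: 540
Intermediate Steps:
g = -8 (g = Add(-21, 13) = -8)
Add(100, Mul(g, -55)) = Add(100, Mul(-8, -55)) = Add(100, 440) = 540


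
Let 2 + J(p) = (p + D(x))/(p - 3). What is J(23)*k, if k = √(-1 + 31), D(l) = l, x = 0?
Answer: -17*√30/20 ≈ -4.6556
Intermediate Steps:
J(p) = -2 + p/(-3 + p) (J(p) = -2 + (p + 0)/(p - 3) = -2 + p/(-3 + p))
k = √30 ≈ 5.4772
J(23)*k = ((6 - 1*23)/(-3 + 23))*√30 = ((6 - 23)/20)*√30 = ((1/20)*(-17))*√30 = -17*√30/20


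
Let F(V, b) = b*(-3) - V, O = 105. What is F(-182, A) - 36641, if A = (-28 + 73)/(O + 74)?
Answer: -6526296/179 ≈ -36460.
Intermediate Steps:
A = 45/179 (A = (-28 + 73)/(105 + 74) = 45/179 ≈ 0.25140)
F(V, b) = -V - 3*b (F(V, b) = -3*b - V = -V - 3*b)
F(-182, A) - 36641 = (-1*(-182) - 3*45/179) - 36641 = (182 - 135/179) - 36641 = 32443/179 - 36641 = -6526296/179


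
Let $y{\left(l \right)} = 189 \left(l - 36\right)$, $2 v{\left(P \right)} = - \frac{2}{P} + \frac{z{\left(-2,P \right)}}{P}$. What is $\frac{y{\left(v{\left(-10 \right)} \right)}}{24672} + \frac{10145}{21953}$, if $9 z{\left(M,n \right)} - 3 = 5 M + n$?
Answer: $\frac{135648001}{722165888} \approx 0.18783$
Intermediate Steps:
$z{\left(M,n \right)} = \frac{1}{3} + \frac{n}{9} + \frac{5 M}{9}$ ($z{\left(M,n \right)} = \frac{1}{3} + \frac{5 M + n}{9} = \frac{1}{3} + \frac{n + 5 M}{9} = \frac{1}{3} + \left(\frac{n}{9} + \frac{5 M}{9}\right) = \frac{1}{3} + \frac{n}{9} + \frac{5 M}{9}$)
$v{\left(P \right)} = - \frac{1}{P} + \frac{- \frac{7}{9} + \frac{P}{9}}{2 P}$ ($v{\left(P \right)} = \frac{- \frac{2}{P} + \frac{\frac{1}{3} + \frac{P}{9} + \frac{5}{9} \left(-2\right)}{P}}{2} = \frac{- \frac{2}{P} + \frac{\frac{1}{3} + \frac{P}{9} - \frac{10}{9}}{P}}{2} = \frac{- \frac{2}{P} + \frac{- \frac{7}{9} + \frac{P}{9}}{P}}{2} = - \frac{1}{P} + \frac{- \frac{7}{9} + \frac{P}{9}}{2 P}$)
$y{\left(l \right)} = -6804 + 189 l$ ($y{\left(l \right)} = 189 \left(-36 + l\right) = -6804 + 189 l$)
$\frac{y{\left(v{\left(-10 \right)} \right)}}{24672} + \frac{10145}{21953} = \frac{-6804 + 189 \frac{-25 - 10}{18 \left(-10\right)}}{24672} + \frac{10145}{21953} = \left(-6804 + 189 \cdot \frac{1}{18} \left(- \frac{1}{10}\right) \left(-35\right)\right) \frac{1}{24672} + 10145 \cdot \frac{1}{21953} = \left(-6804 + 189 \cdot \frac{7}{36}\right) \frac{1}{24672} + \frac{10145}{21953} = \left(-6804 + \frac{147}{4}\right) \frac{1}{24672} + \frac{10145}{21953} = \left(- \frac{27069}{4}\right) \frac{1}{24672} + \frac{10145}{21953} = - \frac{9023}{32896} + \frac{10145}{21953} = \frac{135648001}{722165888}$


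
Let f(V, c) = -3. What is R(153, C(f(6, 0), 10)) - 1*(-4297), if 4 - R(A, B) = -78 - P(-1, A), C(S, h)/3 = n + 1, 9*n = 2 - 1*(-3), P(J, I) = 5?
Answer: 4384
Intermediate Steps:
n = 5/9 (n = (2 - 1*(-3))/9 = (2 + 3)/9 = (1/9)*5 = 5/9 ≈ 0.55556)
C(S, h) = 14/3 (C(S, h) = 3*(5/9 + 1) = 3*(14/9) = 14/3)
R(A, B) = 87 (R(A, B) = 4 - (-78 - 1*5) = 4 - (-78 - 5) = 4 - 1*(-83) = 4 + 83 = 87)
R(153, C(f(6, 0), 10)) - 1*(-4297) = 87 - 1*(-4297) = 87 + 4297 = 4384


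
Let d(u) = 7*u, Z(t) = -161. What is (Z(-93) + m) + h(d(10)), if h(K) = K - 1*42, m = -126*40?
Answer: -5173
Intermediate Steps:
m = -5040
h(K) = -42 + K (h(K) = K - 42 = -42 + K)
(Z(-93) + m) + h(d(10)) = (-161 - 5040) + (-42 + 7*10) = -5201 + (-42 + 70) = -5201 + 28 = -5173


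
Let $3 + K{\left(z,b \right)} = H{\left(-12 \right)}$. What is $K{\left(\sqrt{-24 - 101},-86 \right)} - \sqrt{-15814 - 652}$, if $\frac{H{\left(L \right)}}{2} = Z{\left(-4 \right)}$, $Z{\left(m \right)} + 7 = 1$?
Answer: $-15 - i \sqrt{16466} \approx -15.0 - 128.32 i$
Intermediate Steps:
$Z{\left(m \right)} = -6$ ($Z{\left(m \right)} = -7 + 1 = -6$)
$H{\left(L \right)} = -12$ ($H{\left(L \right)} = 2 \left(-6\right) = -12$)
$K{\left(z,b \right)} = -15$ ($K{\left(z,b \right)} = -3 - 12 = -15$)
$K{\left(\sqrt{-24 - 101},-86 \right)} - \sqrt{-15814 - 652} = -15 - \sqrt{-15814 - 652} = -15 - \sqrt{-16466} = -15 - i \sqrt{16466}$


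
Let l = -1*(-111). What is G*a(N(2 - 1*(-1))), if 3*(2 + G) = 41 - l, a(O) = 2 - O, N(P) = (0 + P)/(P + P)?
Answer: -38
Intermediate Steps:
N(P) = 1/2 (N(P) = P/((2*P)) = P*(1/(2*P)) = 1/2)
l = 111
G = -76/3 (G = -2 + (41 - 1*111)/3 = -2 + (41 - 111)/3 = -2 + (1/3)*(-70) = -2 - 70/3 = -76/3 ≈ -25.333)
G*a(N(2 - 1*(-1))) = -76*(2 - 1*1/2)/3 = -76*(2 - 1/2)/3 = -76/3*3/2 = -38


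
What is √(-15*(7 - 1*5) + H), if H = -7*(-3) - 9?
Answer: 3*I*√2 ≈ 4.2426*I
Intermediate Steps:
H = 12 (H = 21 - 9 = 12)
√(-15*(7 - 1*5) + H) = √(-15*(7 - 1*5) + 12) = √(-15*(7 - 5) + 12) = √(-15*2 + 12) = √(-30 + 12) = √(-18) = 3*I*√2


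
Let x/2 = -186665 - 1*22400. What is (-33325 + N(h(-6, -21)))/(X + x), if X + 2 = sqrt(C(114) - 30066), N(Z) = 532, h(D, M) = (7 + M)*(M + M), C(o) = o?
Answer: 263688513/3362199988 + 98379*I*sqrt(13)/10927149961 ≈ 0.078427 + 3.2461e-5*I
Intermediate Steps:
h(D, M) = 2*M*(7 + M) (h(D, M) = (7 + M)*(2*M) = 2*M*(7 + M))
x = -418130 (x = 2*(-186665 - 1*22400) = 2*(-186665 - 22400) = 2*(-209065) = -418130)
X = -2 + 48*I*sqrt(13) (X = -2 + sqrt(114 - 30066) = -2 + sqrt(-29952) = -2 + 48*I*sqrt(13) ≈ -2.0 + 173.07*I)
(-33325 + N(h(-6, -21)))/(X + x) = (-33325 + 532)/((-2 + 48*I*sqrt(13)) - 418130) = -32793/(-418132 + 48*I*sqrt(13))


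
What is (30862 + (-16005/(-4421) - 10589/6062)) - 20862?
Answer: 268051228341/26800102 ≈ 10002.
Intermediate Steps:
(30862 + (-16005/(-4421) - 10589/6062)) - 20862 = (30862 + (-16005*(-1/4421) - 10589*1/6062)) - 20862 = (30862 + (16005/4421 - 10589/6062)) - 20862 = (30862 + 50208341/26800102) - 20862 = 827154956265/26800102 - 20862 = 268051228341/26800102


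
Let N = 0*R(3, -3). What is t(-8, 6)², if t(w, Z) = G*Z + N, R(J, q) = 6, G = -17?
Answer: 10404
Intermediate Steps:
N = 0 (N = 0*6 = 0)
t(w, Z) = -17*Z (t(w, Z) = -17*Z + 0 = -17*Z)
t(-8, 6)² = (-17*6)² = (-102)² = 10404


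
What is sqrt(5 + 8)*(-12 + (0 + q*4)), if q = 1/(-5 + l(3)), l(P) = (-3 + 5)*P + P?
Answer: -11*sqrt(13) ≈ -39.661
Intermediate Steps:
l(P) = 3*P (l(P) = 2*P + P = 3*P)
q = 1/4 (q = 1/(-5 + 3*3) = 1/(-5 + 9) = 1/4 ≈ 0.25000)
sqrt(5 + 8)*(-12 + (0 + q*4)) = sqrt(5 + 8)*(-12 + (0 + (1/4)*4)) = sqrt(13)*(-12 + (0 + 1)) = sqrt(13)*(-12 + 1) = sqrt(13)*(-11) = -11*sqrt(13)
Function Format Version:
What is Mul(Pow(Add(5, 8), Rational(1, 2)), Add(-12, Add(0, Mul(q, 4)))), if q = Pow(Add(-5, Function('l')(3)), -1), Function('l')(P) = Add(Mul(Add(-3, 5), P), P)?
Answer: Mul(-11, Pow(13, Rational(1, 2))) ≈ -39.661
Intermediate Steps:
Function('l')(P) = Mul(3, P) (Function('l')(P) = Add(Mul(2, P), P) = Mul(3, P))
q = Rational(1, 4) (q = Pow(Add(-5, Mul(3, 3)), -1) = Pow(Add(-5, 9), -1) = Pow(4, -1) = Rational(1, 4) ≈ 0.25000)
Mul(Pow(Add(5, 8), Rational(1, 2)), Add(-12, Add(0, Mul(q, 4)))) = Mul(Pow(Add(5, 8), Rational(1, 2)), Add(-12, Add(0, Mul(Rational(1, 4), 4)))) = Mul(Pow(13, Rational(1, 2)), Add(-12, Add(0, 1))) = Mul(Pow(13, Rational(1, 2)), Add(-12, 1)) = Mul(Pow(13, Rational(1, 2)), -11) = Mul(-11, Pow(13, Rational(1, 2)))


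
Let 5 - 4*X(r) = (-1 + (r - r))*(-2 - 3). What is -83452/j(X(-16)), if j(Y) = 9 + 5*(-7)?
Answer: 41726/13 ≈ 3209.7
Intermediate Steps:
X(r) = 0 (X(r) = 5/4 - (-1 + (r - r))*(-2 - 3)/4 = 5/4 - (-1 + 0)*(-5)/4 = 5/4 - (-1)*(-5)/4 = 5/4 - ¼*5 = 5/4 - 5/4 = 0)
j(Y) = -26 (j(Y) = 9 - 35 = -26)
-83452/j(X(-16)) = -83452/(-26) = -83452*(-1/26) = 41726/13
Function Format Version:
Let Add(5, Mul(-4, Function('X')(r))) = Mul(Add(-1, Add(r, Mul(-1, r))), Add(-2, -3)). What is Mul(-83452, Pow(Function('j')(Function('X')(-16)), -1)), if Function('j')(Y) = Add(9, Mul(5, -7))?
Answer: Rational(41726, 13) ≈ 3209.7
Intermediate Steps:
Function('X')(r) = 0 (Function('X')(r) = Add(Rational(5, 4), Mul(Rational(-1, 4), Mul(Add(-1, Add(r, Mul(-1, r))), Add(-2, -3)))) = Add(Rational(5, 4), Mul(Rational(-1, 4), Mul(Add(-1, 0), -5))) = Add(Rational(5, 4), Mul(Rational(-1, 4), Mul(-1, -5))) = Add(Rational(5, 4), Mul(Rational(-1, 4), 5)) = Add(Rational(5, 4), Rational(-5, 4)) = 0)
Function('j')(Y) = -26 (Function('j')(Y) = Add(9, -35) = -26)
Mul(-83452, Pow(Function('j')(Function('X')(-16)), -1)) = Mul(-83452, Pow(-26, -1)) = Mul(-83452, Rational(-1, 26)) = Rational(41726, 13)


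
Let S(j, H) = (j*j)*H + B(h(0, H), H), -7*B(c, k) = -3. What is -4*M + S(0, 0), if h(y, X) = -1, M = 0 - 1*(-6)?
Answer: -165/7 ≈ -23.571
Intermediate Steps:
M = 6 (M = 0 + 6 = 6)
B(c, k) = 3/7 (B(c, k) = -1/7*(-3) = 3/7)
S(j, H) = 3/7 + H*j**2 (S(j, H) = (j*j)*H + 3/7 = j**2*H + 3/7 = H*j**2 + 3/7 = 3/7 + H*j**2)
-4*M + S(0, 0) = -4*6 + (3/7 + 0*0**2) = -24 + (3/7 + 0*0) = -24 + (3/7 + 0) = -24 + 3/7 = -165/7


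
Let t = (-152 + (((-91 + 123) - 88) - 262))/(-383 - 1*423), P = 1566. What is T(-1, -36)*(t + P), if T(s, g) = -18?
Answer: -11363994/403 ≈ -28199.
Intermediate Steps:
t = 235/403 (t = (-152 + ((32 - 88) - 262))/(-383 - 423) = (-152 + (-56 - 262))/(-806) = (-152 - 318)*(-1/806) = -470*(-1/806) = 235/403 ≈ 0.58313)
T(-1, -36)*(t + P) = -18*(235/403 + 1566) = -18*631333/403 = -11363994/403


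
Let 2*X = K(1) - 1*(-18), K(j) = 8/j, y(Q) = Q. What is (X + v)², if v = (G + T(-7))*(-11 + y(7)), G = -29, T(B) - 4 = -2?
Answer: 14641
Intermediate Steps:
T(B) = 2 (T(B) = 4 - 2 = 2)
X = 13 (X = (8/1 - 1*(-18))/2 = (8*1 + 18)/2 = (8 + 18)/2 = (½)*26 = 13)
v = 108 (v = (-29 + 2)*(-11 + 7) = -27*(-4) = 108)
(X + v)² = (13 + 108)² = 121² = 14641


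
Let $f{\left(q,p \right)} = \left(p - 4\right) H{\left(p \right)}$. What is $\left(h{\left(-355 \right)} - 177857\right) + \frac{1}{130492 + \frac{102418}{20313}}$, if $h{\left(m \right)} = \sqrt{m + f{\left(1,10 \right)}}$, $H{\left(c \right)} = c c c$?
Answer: $- \frac{471460919214485}{2650786414} + \sqrt{5645} \approx -1.7778 \cdot 10^{5}$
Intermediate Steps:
$H{\left(c \right)} = c^{3}$ ($H{\left(c \right)} = c^{2} c = c^{3}$)
$f{\left(q,p \right)} = p^{3} \left(-4 + p\right)$ ($f{\left(q,p \right)} = \left(p - 4\right) p^{3} = \left(-4 + p\right) p^{3} = p^{3} \left(-4 + p\right)$)
$h{\left(m \right)} = \sqrt{6000 + m}$ ($h{\left(m \right)} = \sqrt{m + 10^{3} \left(-4 + 10\right)} = \sqrt{m + 1000 \cdot 6} = \sqrt{m + 6000} = \sqrt{6000 + m}$)
$\left(h{\left(-355 \right)} - 177857\right) + \frac{1}{130492 + \frac{102418}{20313}} = \left(\sqrt{6000 - 355} - 177857\right) + \frac{1}{130492 + \frac{102418}{20313}} = \left(\sqrt{5645} - 177857\right) + \frac{1}{130492 + 102418 \cdot \frac{1}{20313}} = \left(-177857 + \sqrt{5645}\right) + \frac{1}{130492 + \frac{102418}{20313}} = \left(-177857 + \sqrt{5645}\right) + \frac{1}{\frac{2650786414}{20313}} = \left(-177857 + \sqrt{5645}\right) + \frac{20313}{2650786414} = - \frac{471460919214485}{2650786414} + \sqrt{5645}$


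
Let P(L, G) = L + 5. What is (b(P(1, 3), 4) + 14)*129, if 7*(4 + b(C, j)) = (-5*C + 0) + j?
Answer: 5676/7 ≈ 810.86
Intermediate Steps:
P(L, G) = 5 + L
b(C, j) = -4 - 5*C/7 + j/7 (b(C, j) = -4 + ((-5*C + 0) + j)/7 = -4 + (-5*C + j)/7 = -4 + (j - 5*C)/7 = -4 + (-5*C/7 + j/7) = -4 - 5*C/7 + j/7)
(b(P(1, 3), 4) + 14)*129 = ((-4 - 5*(5 + 1)/7 + (⅐)*4) + 14)*129 = ((-4 - 5/7*6 + 4/7) + 14)*129 = ((-4 - 30/7 + 4/7) + 14)*129 = (-54/7 + 14)*129 = (44/7)*129 = 5676/7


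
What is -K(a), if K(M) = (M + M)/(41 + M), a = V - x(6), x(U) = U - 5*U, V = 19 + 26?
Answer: -69/55 ≈ -1.2545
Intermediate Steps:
V = 45
x(U) = -4*U
a = 69 (a = 45 - (-4)*6 = 45 - 1*(-24) = 45 + 24 = 69)
K(M) = 2*M/(41 + M) (K(M) = (2*M)/(41 + M) = 2*M/(41 + M))
-K(a) = -2*69/(41 + 69) = -2*69/110 = -1*69/55 = -69/55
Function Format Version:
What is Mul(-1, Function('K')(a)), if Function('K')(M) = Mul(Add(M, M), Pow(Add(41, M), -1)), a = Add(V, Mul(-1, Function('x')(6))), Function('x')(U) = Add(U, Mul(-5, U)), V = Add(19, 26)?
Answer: Rational(-69, 55) ≈ -1.2545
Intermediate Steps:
V = 45
Function('x')(U) = Mul(-4, U)
a = 69 (a = Add(45, Mul(-1, Mul(-4, 6))) = Add(45, Mul(-1, -24)) = Add(45, 24) = 69)
Function('K')(M) = Mul(2, M, Pow(Add(41, M), -1)) (Function('K')(M) = Mul(Mul(2, M), Pow(Add(41, M), -1)) = Mul(2, M, Pow(Add(41, M), -1)))
Mul(-1, Function('K')(a)) = Mul(-1, Mul(2, 69, Pow(Add(41, 69), -1))) = Mul(-1, Mul(2, 69, Pow(110, -1))) = Mul(-1, Mul(2, 69, Rational(1, 110))) = Mul(-1, Rational(69, 55)) = Rational(-69, 55)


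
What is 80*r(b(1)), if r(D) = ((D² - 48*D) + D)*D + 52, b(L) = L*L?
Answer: 480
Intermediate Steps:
b(L) = L²
r(D) = 52 + D*(D² - 47*D) (r(D) = (D² - 47*D)*D + 52 = D*(D² - 47*D) + 52 = 52 + D*(D² - 47*D))
80*r(b(1)) = 80*(52 + (1²)³ - 47*(1²)²) = 80*(52 + 1³ - 47*1²) = 80*(52 + 1 - 47*1) = 80*(52 + 1 - 47) = 80*6 = 480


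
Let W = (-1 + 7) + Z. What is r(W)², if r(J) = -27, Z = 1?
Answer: 729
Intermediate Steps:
W = 7 (W = (-1 + 7) + 1 = 6 + 1 = 7)
r(W)² = (-27)² = 729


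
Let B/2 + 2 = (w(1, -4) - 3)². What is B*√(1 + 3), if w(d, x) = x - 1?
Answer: 248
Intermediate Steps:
w(d, x) = -1 + x
B = 124 (B = -4 + 2*((-1 - 4) - 3)² = -4 + 2*(-5 - 3)² = -4 + 2*(-8)² = -4 + 2*64 = -4 + 128 = 124)
B*√(1 + 3) = 124*√(1 + 3) = 124*√4 = 124*2 = 248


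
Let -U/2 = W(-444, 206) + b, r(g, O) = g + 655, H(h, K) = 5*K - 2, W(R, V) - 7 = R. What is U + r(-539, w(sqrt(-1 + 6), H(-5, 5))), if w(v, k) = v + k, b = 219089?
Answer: -437188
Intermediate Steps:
W(R, V) = 7 + R
H(h, K) = -2 + 5*K
w(v, k) = k + v
r(g, O) = 655 + g
U = -437304 (U = -2*((7 - 444) + 219089) = -2*(-437 + 219089) = -2*218652 = -437304)
U + r(-539, w(sqrt(-1 + 6), H(-5, 5))) = -437304 + (655 - 539) = -437304 + 116 = -437188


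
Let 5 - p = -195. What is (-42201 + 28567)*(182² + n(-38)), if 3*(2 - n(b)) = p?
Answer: -1352192852/3 ≈ -4.5073e+8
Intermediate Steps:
p = 200 (p = 5 - 1*(-195) = 5 + 195 = 200)
n(b) = -194/3 (n(b) = 2 - ⅓*200 = 2 - 200/3 = -194/3)
(-42201 + 28567)*(182² + n(-38)) = (-42201 + 28567)*(182² - 194/3) = -13634*(33124 - 194/3) = -13634*99178/3 = -1352192852/3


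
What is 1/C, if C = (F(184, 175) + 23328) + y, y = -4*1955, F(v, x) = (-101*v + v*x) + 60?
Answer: 1/29184 ≈ 3.4265e-5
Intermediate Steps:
F(v, x) = 60 - 101*v + v*x
y = -7820
C = 29184 (C = ((60 - 101*184 + 184*175) + 23328) - 7820 = ((60 - 18584 + 32200) + 23328) - 7820 = (13676 + 23328) - 7820 = 37004 - 7820 = 29184)
1/C = 1/29184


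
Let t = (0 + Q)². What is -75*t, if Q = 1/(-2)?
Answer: -75/4 ≈ -18.750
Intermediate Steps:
Q = -½ ≈ -0.50000
t = ¼ (t = (0 - ½)² = (-½)² = ¼ ≈ 0.25000)
-75*t = -75*¼ = -75/4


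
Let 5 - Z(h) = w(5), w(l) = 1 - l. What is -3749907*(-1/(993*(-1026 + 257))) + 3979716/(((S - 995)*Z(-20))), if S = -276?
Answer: -342430442105/970557207 ≈ -352.82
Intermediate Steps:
Z(h) = 9 (Z(h) = 5 - (1 - 1*5) = 5 - (1 - 5) = 5 - 1*(-4) = 5 + 4 = 9)
-3749907*(-1/(993*(-1026 + 257))) + 3979716/(((S - 995)*Z(-20))) = -3749907*(-1/(993*(-1026 + 257))) + 3979716/(((-276 - 995)*9)) = -3749907/((-769*(-993))) + 3979716/((-1271*9)) = -3749907/763617 + 3979716/(-11439) = -3749907*1/763617 + 3979716*(-1/11439) = -1249969/254539 - 1326572/3813 = -342430442105/970557207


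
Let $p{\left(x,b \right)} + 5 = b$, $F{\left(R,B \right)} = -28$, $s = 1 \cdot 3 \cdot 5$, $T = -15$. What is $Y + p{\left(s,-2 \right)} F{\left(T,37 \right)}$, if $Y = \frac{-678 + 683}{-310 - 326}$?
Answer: $\frac{124651}{636} \approx 195.99$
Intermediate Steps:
$s = 15$ ($s = 3 \cdot 5 = 15$)
$p{\left(x,b \right)} = -5 + b$
$Y = - \frac{5}{636}$ ($Y = \frac{5}{-636} = 5 \left(- \frac{1}{636}\right) = - \frac{5}{636} \approx -0.0078616$)
$Y + p{\left(s,-2 \right)} F{\left(T,37 \right)} = - \frac{5}{636} + \left(-5 - 2\right) \left(-28\right) = - \frac{5}{636} - -196 = - \frac{5}{636} + 196 = \frac{124651}{636}$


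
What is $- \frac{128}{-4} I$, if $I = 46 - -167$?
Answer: $6816$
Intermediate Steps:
$I = 213$ ($I = 46 + 167 = 213$)
$- \frac{128}{-4} I = - \frac{128}{-4} \cdot 213 = \left(-128\right) \left(- \frac{1}{4}\right) 213 = 32 \cdot 213 = 6816$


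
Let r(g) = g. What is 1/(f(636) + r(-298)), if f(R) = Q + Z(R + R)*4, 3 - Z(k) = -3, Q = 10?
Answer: -1/264 ≈ -0.0037879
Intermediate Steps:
Z(k) = 6 (Z(k) = 3 - 1*(-3) = 3 + 3 = 6)
f(R) = 34 (f(R) = 10 + 6*4 = 10 + 24 = 34)
1/(f(636) + r(-298)) = 1/(34 - 298) = 1/(-264) = -1/264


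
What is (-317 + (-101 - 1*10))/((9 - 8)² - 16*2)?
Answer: 428/31 ≈ 13.806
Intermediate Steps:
(-317 + (-101 - 1*10))/((9 - 8)² - 16*2) = (-317 + (-101 - 10))/(1² - 32) = (-317 - 111)/(1 - 32) = -428/(-31) = -428*(-1/31) = 428/31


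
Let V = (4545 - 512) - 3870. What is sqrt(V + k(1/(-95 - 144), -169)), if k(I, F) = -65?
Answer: 7*sqrt(2) ≈ 9.8995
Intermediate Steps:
V = 163 (V = 4033 - 3870 = 163)
sqrt(V + k(1/(-95 - 144), -169)) = sqrt(163 - 65) = sqrt(98) = 7*sqrt(2)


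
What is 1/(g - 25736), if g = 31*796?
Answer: -1/1060 ≈ -0.00094340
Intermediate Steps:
g = 24676
1/(g - 25736) = 1/(24676 - 25736) = 1/(-1060) = -1/1060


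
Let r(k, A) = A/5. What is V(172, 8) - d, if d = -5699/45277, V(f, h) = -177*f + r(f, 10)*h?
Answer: -1377682857/45277 ≈ -30428.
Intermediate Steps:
r(k, A) = A/5 (r(k, A) = A*(1/5) = A/5)
V(f, h) = -177*f + 2*h (V(f, h) = -177*f + ((1/5)*10)*h = -177*f + 2*h)
d = -5699/45277 (d = -5699*1/45277 = -5699/45277 ≈ -0.12587)
V(172, 8) - d = (-177*172 + 2*8) - 1*(-5699/45277) = (-30444 + 16) + 5699/45277 = -30428 + 5699/45277 = -1377682857/45277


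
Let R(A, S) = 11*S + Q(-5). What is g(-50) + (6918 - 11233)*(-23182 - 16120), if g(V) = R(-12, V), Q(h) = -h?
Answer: 169587585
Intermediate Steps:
R(A, S) = 5 + 11*S (R(A, S) = 11*S - 1*(-5) = 11*S + 5 = 5 + 11*S)
g(V) = 5 + 11*V
g(-50) + (6918 - 11233)*(-23182 - 16120) = (5 + 11*(-50)) + (6918 - 11233)*(-23182 - 16120) = (5 - 550) - 4315*(-39302) = -545 + 169588130 = 169587585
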